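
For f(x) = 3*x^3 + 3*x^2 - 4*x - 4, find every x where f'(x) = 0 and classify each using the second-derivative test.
f'(x) = 9*x^2 + 6*x - 4

Solve f'(x) = 0:
  9*x^2 + 6*x - 4 = 0 has no rational roots; quadratic formula: x = (-6 ± √180)/18.
  ⇒ x = -sqrt(5)/3 - 1/3 ≈ -1.0787, -1/3 + sqrt(5)/3 ≈ 0.4120

f''(x) = 18*x + 6
Second-derivative test at each critical point:
  f''(-1.0787) = -13.4164 < 0 → local maximum
  f''(0.4120) = 13.4164 > 0 → local minimum

Critical points: x = -sqrt(5)/3 - 1/3 ≈ -1.0787 (local maximum); x = -1/3 + sqrt(5)/3 ≈ 0.4120 (local minimum)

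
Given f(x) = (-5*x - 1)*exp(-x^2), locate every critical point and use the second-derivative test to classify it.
f'(x) = (2*x*(5*x + 1) - 5)*exp(-x^2)

Solve f'(x) = 0:
  f'(x) = (10*x^2 + 2*x - 5)·exp(-x^2) and exp(-x^2) > 0 for every x, so f'(x) = 0 ⇔ 10*x^2 + 2*x - 5 = 0.
  10*x^2 + 2*x - 5 = 0 has no rational roots; quadratic formula: x = (-2 ± √204)/20.
  ⇒ x = -sqrt(51)/10 - 1/10 ≈ -0.8141, -1/10 + sqrt(51)/10 ≈ 0.6141

f''(x) = 2*(-10*x^3 - 2*x^2 + 15*x + 1)*exp(-x^2)
Second-derivative test at each critical point:
  f''(-0.8141) = -7.3613 < 0 → local maximum
  f''(0.6141) = 9.7952 > 0 → local minimum

Critical points: x = -sqrt(51)/10 - 1/10 ≈ -0.8141 (local maximum); x = -1/10 + sqrt(51)/10 ≈ 0.6141 (local minimum)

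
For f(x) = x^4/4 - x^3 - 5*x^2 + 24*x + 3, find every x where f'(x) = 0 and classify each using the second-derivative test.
f'(x) = x^3 - 3*x^2 - 10*x + 24

Solve f'(x) = 0:
  Factor: x^3 - 3*x^2 - 10*x + 24 = (x - 4)*(x - 2)*(x + 3) = 0.
  ⇒ x = -3, 2, 4

f''(x) = 3*x^2 - 6*x - 10
Second-derivative test at each critical point:
  f''(-3) = 35 > 0 → local minimum
  f''(2) = -10 < 0 → local maximum
  f''(4) = 14 > 0 → local minimum

Critical points: x = -3 (local minimum); x = 2 (local maximum); x = 4 (local minimum)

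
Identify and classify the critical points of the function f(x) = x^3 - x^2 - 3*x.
f'(x) = 3*x^2 - 2*x - 3

Solve f'(x) = 0:
  3*x^2 - 2*x - 3 = 0 has no rational roots; quadratic formula: x = (2 ± √40)/6.
  ⇒ x = 1/3 - sqrt(10)/3 ≈ -0.7208, 1/3 + sqrt(10)/3 ≈ 1.3874

f''(x) = 6*x - 2
Second-derivative test at each critical point:
  f''(-0.7208) = -6.3246 < 0 → local maximum
  f''(1.3874) = 6.3246 > 0 → local minimum

Critical points: x = 1/3 - sqrt(10)/3 ≈ -0.7208 (local maximum); x = 1/3 + sqrt(10)/3 ≈ 1.3874 (local minimum)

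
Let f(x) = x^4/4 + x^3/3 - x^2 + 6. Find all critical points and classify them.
f'(x) = x*(x^2 + x - 2)

Solve f'(x) = 0:
  Factor: x^3 + x^2 - 2*x = x*(x - 1)*(x + 2) = 0.
  ⇒ x = -2, 0, 1

f''(x) = 3*x^2 + 2*x - 2
Second-derivative test at each critical point:
  f''(-2) = 6 > 0 → local minimum
  f''(0) = -2 < 0 → local maximum
  f''(1) = 3 > 0 → local minimum

Critical points: x = -2 (local minimum); x = 0 (local maximum); x = 1 (local minimum)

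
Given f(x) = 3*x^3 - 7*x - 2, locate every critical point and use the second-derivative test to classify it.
f'(x) = 9*x^2 - 7

Solve f'(x) = 0:
  9*x^2 - 7 = 0 has no rational roots; quadratic formula: x = (0 ± √252)/18.
  ⇒ x = -sqrt(7)/3 ≈ -0.8819, sqrt(7)/3 ≈ 0.8819

f''(x) = 18*x
Second-derivative test at each critical point:
  f''(-0.8819) = -15.8745 < 0 → local maximum
  f''(0.8819) = 15.8745 > 0 → local minimum

Critical points: x = -sqrt(7)/3 ≈ -0.8819 (local maximum); x = sqrt(7)/3 ≈ 0.8819 (local minimum)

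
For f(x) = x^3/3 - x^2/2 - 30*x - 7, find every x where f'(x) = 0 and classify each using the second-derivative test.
f'(x) = x^2 - x - 30

Solve f'(x) = 0:
  Factor: x^2 - x - 30 = (x - 6)*(x + 5) = 0.
  ⇒ x = -5, 6

f''(x) = 2*x - 1
Second-derivative test at each critical point:
  f''(-5) = -11 < 0 → local maximum
  f''(6) = 11 > 0 → local minimum

Critical points: x = -5 (local maximum); x = 6 (local minimum)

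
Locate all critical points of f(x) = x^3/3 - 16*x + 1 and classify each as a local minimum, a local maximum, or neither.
f'(x) = x^2 - 16

Solve f'(x) = 0:
  Factor: x^2 - 16 = (x - 4)*(x + 4) = 0.
  ⇒ x = -4, 4

f''(x) = 2*x
Second-derivative test at each critical point:
  f''(-4) = -8 < 0 → local maximum
  f''(4) = 8 > 0 → local minimum

Critical points: x = -4 (local maximum); x = 4 (local minimum)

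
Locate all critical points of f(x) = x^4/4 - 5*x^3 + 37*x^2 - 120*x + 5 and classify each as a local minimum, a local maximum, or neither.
f'(x) = x^3 - 15*x^2 + 74*x - 120

Solve f'(x) = 0:
  Factor: x^3 - 15*x^2 + 74*x - 120 = (x - 6)*(x - 5)*(x - 4) = 0.
  ⇒ x = 4, 5, 6

f''(x) = 3*x^2 - 30*x + 74
Second-derivative test at each critical point:
  f''(4) = 2 > 0 → local minimum
  f''(5) = -1 < 0 → local maximum
  f''(6) = 2 > 0 → local minimum

Critical points: x = 4 (local minimum); x = 5 (local maximum); x = 6 (local minimum)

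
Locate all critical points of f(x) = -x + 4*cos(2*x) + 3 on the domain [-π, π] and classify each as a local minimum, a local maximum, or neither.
f'(x) = -8*sin(2*x) - 1

Solve f'(x) = 0 on [-π, π]:
  f'(x) = 0 ⇔ sin(2*x) = -1/8, i.e. 2*x = arcsin(-1/8) + 2nπ or 2*x = π − arcsin(-1/8) + 2nπ; keep the solutions lying in [-π, π].
  ⇒ x = -pi/2 + asin(1/8)/2 ≈ -1.5081, -asin(1/8)/2 ≈ -0.0627, asin(1/8)/2 + pi/2 ≈ 1.6335, pi - asin(1/8)/2 ≈ 3.0789

f''(x) = -16*cos(2*x)
Second-derivative test at each critical point:
  f''(-1.5081) = 15.8745 > 0 → local minimum
  f''(-0.0627) = -15.8745 < 0 → local maximum
  f''(1.6335) = 15.8745 > 0 → local minimum
  f''(3.0789) = -15.8745 < 0 → local maximum

Critical points: x = -pi/2 + asin(1/8)/2 ≈ -1.5081 (local minimum); x = -asin(1/8)/2 ≈ -0.0627 (local maximum); x = asin(1/8)/2 + pi/2 ≈ 1.6335 (local minimum); x = pi - asin(1/8)/2 ≈ 3.0789 (local maximum)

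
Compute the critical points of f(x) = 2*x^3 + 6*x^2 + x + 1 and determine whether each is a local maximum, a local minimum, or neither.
f'(x) = 6*x^2 + 12*x + 1

Solve f'(x) = 0:
  6*x^2 + 12*x + 1 = 0 has no rational roots; quadratic formula: x = (-12 ± √120)/12.
  ⇒ x = -1 - sqrt(30)/6 ≈ -1.9129, -1 + sqrt(30)/6 ≈ -0.0871

f''(x) = 12*x + 12
Second-derivative test at each critical point:
  f''(-1.9129) = -10.9545 < 0 → local maximum
  f''(-0.0871) = 10.9545 > 0 → local minimum

Critical points: x = -1 - sqrt(30)/6 ≈ -1.9129 (local maximum); x = -1 + sqrt(30)/6 ≈ -0.0871 (local minimum)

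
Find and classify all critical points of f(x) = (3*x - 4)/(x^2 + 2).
f'(x) = (-3*x^2 + 8*x + 6)/(x^4 + 4*x^2 + 4)

Solve f'(x) = 0:
  f'(x) = -(3*x^2 - 8*x - 6)/(x^2 + 2)^2; the denominator is positive wherever f is defined, so f'(x) = 0 ⇔ -3*x^2 + 8*x + 6 = 0.
  3*x^2 - 8*x - 6 = 0 has no rational roots; quadratic formula: x = (8 ± √136)/6.
  ⇒ x = 4/3 - sqrt(34)/3 ≈ -0.6103, 4/3 + sqrt(34)/3 ≈ 3.2770

f''(x) = 2*(4*x^2*(3*x - 4) + (4 - 9*x)*(x^2 + 2))/(x^2 + 2)^3
Second-derivative test at each critical point:
  f''(-0.6103) = 2.0719 > 0 → local minimum
  f''(3.2770) = -0.0719 < 0 → local maximum

Critical points: x = 4/3 - sqrt(34)/3 ≈ -0.6103 (local minimum); x = 4/3 + sqrt(34)/3 ≈ 3.2770 (local maximum)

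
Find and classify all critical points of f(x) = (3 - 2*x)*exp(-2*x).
f'(x) = 4*(x - 2)*exp(-2*x)

Solve f'(x) = 0:
  f'(x) = (4*x - 8)·exp(-2*x) and exp(-2*x) > 0 for every x, so f'(x) = 0 ⇔ 4*x - 8 = 0.
  Factor: 4*x - 8 = 4*(x - 2) = 0.
  ⇒ x = 2

f''(x) = 4*(5 - 2*x)*exp(-2*x)
Second-derivative test at each critical point:
  f''(2) = 0.0733 > 0 → local minimum

Critical points: x = 2 (local minimum)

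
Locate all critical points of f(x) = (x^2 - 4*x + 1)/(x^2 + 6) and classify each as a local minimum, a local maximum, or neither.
f'(x) = 2*(2*x^2 + 5*x - 12)/(x^4 + 12*x^2 + 36)

Solve f'(x) = 0:
  f'(x) = 2*(x + 4)*(2*x - 3)/(x^2 + 6)^2; the denominator is positive wherever f is defined, so f'(x) = 0 ⇔ 4*x^2 + 10*x - 24 = 0.
  Factor: 4*x^2 + 10*x - 24 = 2*(x + 4)*(2*x - 3) = 0.
  ⇒ x = -4, 3/2

f''(x) = 2*(-4*x^3 - 15*x^2 + 72*x + 30)/(x^6 + 18*x^4 + 108*x^2 + 216)
Second-derivative test at each critical point:
  f''(-4) = -1/22 < 0 → local maximum
  f''(3/2) = 32/99 > 0 → local minimum

Critical points: x = -4 (local maximum); x = 3/2 (local minimum)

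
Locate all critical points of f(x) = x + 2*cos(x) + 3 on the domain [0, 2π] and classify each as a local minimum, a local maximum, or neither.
f'(x) = 1 - 2*sin(x)

Solve f'(x) = 0 on [0, 2π]:
  f'(x) = 0 ⇔ sin(x) = 1/2, i.e. x = arcsin(1/2) + 2nπ or x = π − arcsin(1/2) + 2nπ; keep the solutions lying in [0, 2π].
  ⇒ x = pi/6 ≈ 0.5236, 5*pi/6 ≈ 2.6180

f''(x) = -2*cos(x)
Second-derivative test at each critical point:
  f''(0.5236) = -1.7321 < 0 → local maximum
  f''(2.6180) = 1.7321 > 0 → local minimum

Critical points: x = pi/6 ≈ 0.5236 (local maximum); x = 5*pi/6 ≈ 2.6180 (local minimum)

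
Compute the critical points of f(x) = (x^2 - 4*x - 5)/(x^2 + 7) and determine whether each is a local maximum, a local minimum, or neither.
f'(x) = 4*(x^2 + 6*x - 7)/(x^4 + 14*x^2 + 49)

Solve f'(x) = 0:
  f'(x) = 4*(x - 1)*(x + 7)/(x^2 + 7)^2; the denominator is positive wherever f is defined, so f'(x) = 0 ⇔ 4*x^2 + 24*x - 28 = 0.
  Factor: 4*x^2 + 24*x - 28 = 4*(x - 1)*(x + 7) = 0.
  ⇒ x = -7, 1

f''(x) = 8*(-x^3 - 9*x^2 + 21*x + 21)/(x^6 + 21*x^4 + 147*x^2 + 343)
Second-derivative test at each critical point:
  f''(-7) = -1/98 < 0 → local maximum
  f''(1) = 1/2 > 0 → local minimum

Critical points: x = -7 (local maximum); x = 1 (local minimum)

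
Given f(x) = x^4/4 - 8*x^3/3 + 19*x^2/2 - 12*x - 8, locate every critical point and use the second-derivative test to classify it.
f'(x) = x^3 - 8*x^2 + 19*x - 12

Solve f'(x) = 0:
  Factor: x^3 - 8*x^2 + 19*x - 12 = (x - 4)*(x - 3)*(x - 1) = 0.
  ⇒ x = 1, 3, 4

f''(x) = 3*x^2 - 16*x + 19
Second-derivative test at each critical point:
  f''(1) = 6 > 0 → local minimum
  f''(3) = -2 < 0 → local maximum
  f''(4) = 3 > 0 → local minimum

Critical points: x = 1 (local minimum); x = 3 (local maximum); x = 4 (local minimum)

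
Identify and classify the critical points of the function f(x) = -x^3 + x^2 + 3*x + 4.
f'(x) = -3*x^2 + 2*x + 3

Solve f'(x) = 0:
  3*x^2 - 2*x - 3 = 0 has no rational roots; quadratic formula: x = (2 ± √40)/6.
  ⇒ x = 1/3 - sqrt(10)/3 ≈ -0.7208, 1/3 + sqrt(10)/3 ≈ 1.3874

f''(x) = 2 - 6*x
Second-derivative test at each critical point:
  f''(-0.7208) = 6.3246 > 0 → local minimum
  f''(1.3874) = -6.3246 < 0 → local maximum

Critical points: x = 1/3 - sqrt(10)/3 ≈ -0.7208 (local minimum); x = 1/3 + sqrt(10)/3 ≈ 1.3874 (local maximum)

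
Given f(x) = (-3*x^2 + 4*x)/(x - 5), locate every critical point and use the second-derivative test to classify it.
f'(x) = (-3*x^2 + 30*x - 20)/(x^2 - 10*x + 25)

Solve f'(x) = 0:
  f'(x) = -(3*x^2 - 30*x + 20)/(x - 5)^2; the denominator is positive wherever f is defined, so f'(x) = 0 ⇔ -3*x^2 + 30*x - 20 = 0.
  3*x^2 - 30*x + 20 = 0 has no rational roots; quadratic formula: x = (30 ± √660)/6.
  ⇒ x = 5 - sqrt(165)/3 ≈ 0.7183, sqrt(165)/3 + 5 ≈ 9.2817

f''(x) = -110/(x^3 - 15*x^2 + 75*x - 125)
Second-derivative test at each critical point:
  f''(0.7183) = 1.4013 > 0 → local minimum
  f''(9.2817) = -1.4013 < 0 → local maximum

Critical points: x = 5 - sqrt(165)/3 ≈ 0.7183 (local minimum); x = sqrt(165)/3 + 5 ≈ 9.2817 (local maximum)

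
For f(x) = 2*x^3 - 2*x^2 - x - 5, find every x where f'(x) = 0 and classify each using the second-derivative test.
f'(x) = 6*x^2 - 4*x - 1

Solve f'(x) = 0:
  6*x^2 - 4*x - 1 = 0 has no rational roots; quadratic formula: x = (4 ± √40)/12.
  ⇒ x = 1/3 - sqrt(10)/6 ≈ -0.1937, 1/3 + sqrt(10)/6 ≈ 0.8604

f''(x) = 12*x - 4
Second-derivative test at each critical point:
  f''(-0.1937) = -6.3246 < 0 → local maximum
  f''(0.8604) = 6.3246 > 0 → local minimum

Critical points: x = 1/3 - sqrt(10)/6 ≈ -0.1937 (local maximum); x = 1/3 + sqrt(10)/6 ≈ 0.8604 (local minimum)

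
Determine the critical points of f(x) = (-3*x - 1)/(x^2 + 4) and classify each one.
f'(x) = (3*x^2 + 2*x - 12)/(x^4 + 8*x^2 + 16)

Solve f'(x) = 0:
  f'(x) = (3*x^2 + 2*x - 12)/(x^2 + 4)^2; the denominator is positive wherever f is defined, so f'(x) = 0 ⇔ 3*x^2 + 2*x - 12 = 0.
  3*x^2 + 2*x - 12 = 0 has no rational roots; quadratic formula: x = (-2 ± √148)/6.
  ⇒ x = -sqrt(37)/3 - 1/3 ≈ -2.3609, -1/3 + sqrt(37)/3 ≈ 1.6943

f''(x) = 2*(-4*x^2*(3*x + 1) + (9*x + 1)*(x^2 + 4))/(x^2 + 4)^3
Second-derivative test at each critical point:
  f''(-2.3609) = -0.1327 < 0 → local maximum
  f''(1.6943) = 0.2577 > 0 → local minimum

Critical points: x = -sqrt(37)/3 - 1/3 ≈ -2.3609 (local maximum); x = -1/3 + sqrt(37)/3 ≈ 1.6943 (local minimum)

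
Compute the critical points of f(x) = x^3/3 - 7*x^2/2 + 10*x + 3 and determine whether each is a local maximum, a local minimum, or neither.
f'(x) = x^2 - 7*x + 10

Solve f'(x) = 0:
  Factor: x^2 - 7*x + 10 = (x - 5)*(x - 2) = 0.
  ⇒ x = 2, 5

f''(x) = 2*x - 7
Second-derivative test at each critical point:
  f''(2) = -3 < 0 → local maximum
  f''(5) = 3 > 0 → local minimum

Critical points: x = 2 (local maximum); x = 5 (local minimum)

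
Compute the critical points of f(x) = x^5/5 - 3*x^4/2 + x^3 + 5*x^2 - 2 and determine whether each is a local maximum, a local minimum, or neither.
f'(x) = x*(x^3 - 6*x^2 + 3*x + 10)

Solve f'(x) = 0:
  Factor: x^4 - 6*x^3 + 3*x^2 + 10*x = x*(x - 5)*(x - 2)*(x + 1) = 0.
  ⇒ x = -1, 0, 2, 5

f''(x) = 4*x^3 - 18*x^2 + 6*x + 10
Second-derivative test at each critical point:
  f''(-1) = -18 < 0 → local maximum
  f''(0) = 10 > 0 → local minimum
  f''(2) = -18 < 0 → local maximum
  f''(5) = 90 > 0 → local minimum

Critical points: x = -1 (local maximum); x = 0 (local minimum); x = 2 (local maximum); x = 5 (local minimum)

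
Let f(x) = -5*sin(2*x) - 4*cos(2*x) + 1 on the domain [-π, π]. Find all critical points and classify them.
f'(x) = 8*sin(2*x) - 10*cos(2*x)

Solve f'(x) = 0 on [-π, π]:
  f'(x) = 0 ⇔ -5*cos(2*x) = -4*sin(2*x) ⇔ tan(2*x) = 5/4, i.e. 2*x = arctan(5/4) + nπ; keep the solutions lying in [-π, π].
  ⇒ x = -pi + atan(5/4)/2 ≈ -2.6936, -pi/2 + atan(5/4)/2 ≈ -1.1228, atan(5/4)/2 ≈ 0.4480, atan(5/4)/2 + pi/2 ≈ 2.0188

f''(x) = 20*sin(2*x) + 16*cos(2*x)
Second-derivative test at each critical point:
  f''(-2.6936) = 25.6125 > 0 → local minimum
  f''(-1.1228) = -25.6125 < 0 → local maximum
  f''(0.4480) = 25.6125 > 0 → local minimum
  f''(2.0188) = -25.6125 < 0 → local maximum

Critical points: x = -pi + atan(5/4)/2 ≈ -2.6936 (local minimum); x = -pi/2 + atan(5/4)/2 ≈ -1.1228 (local maximum); x = atan(5/4)/2 ≈ 0.4480 (local minimum); x = atan(5/4)/2 + pi/2 ≈ 2.0188 (local maximum)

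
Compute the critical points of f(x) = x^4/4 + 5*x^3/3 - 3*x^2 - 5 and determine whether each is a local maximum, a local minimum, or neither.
f'(x) = x*(x^2 + 5*x - 6)

Solve f'(x) = 0:
  Factor: x^3 + 5*x^2 - 6*x = x*(x - 1)*(x + 6) = 0.
  ⇒ x = -6, 0, 1

f''(x) = 3*x^2 + 10*x - 6
Second-derivative test at each critical point:
  f''(-6) = 42 > 0 → local minimum
  f''(0) = -6 < 0 → local maximum
  f''(1) = 7 > 0 → local minimum

Critical points: x = -6 (local minimum); x = 0 (local maximum); x = 1 (local minimum)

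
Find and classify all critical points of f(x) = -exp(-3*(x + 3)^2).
f'(x) = 6*(x + 3)*exp(-3*(x + 3)^2)

Solve f'(x) = 0:
  f'(x) = (6*x + 18)·exp(-3*(x + 3)^2) and exp(-3*(x + 3)^2) > 0 for every x, so f'(x) = 0 ⇔ 6*x + 18 = 0.
  Factor: 6*x + 18 = 6*(x + 3) = 0.
  ⇒ x = -3

f''(x) = 6*(1 - 6*(x + 3)^2)*exp(-3*(x + 3)^2)
Second-derivative test at each critical point:
  f''(-3) = 6 > 0 → local minimum

Critical points: x = -3 (local minimum)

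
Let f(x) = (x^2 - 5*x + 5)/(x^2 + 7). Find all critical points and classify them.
f'(x) = (5*x^2 + 4*x - 35)/(x^4 + 14*x^2 + 49)

Solve f'(x) = 0:
  f'(x) = (5*x^2 + 4*x - 35)/(x^2 + 7)^2; the denominator is positive wherever f is defined, so f'(x) = 0 ⇔ 5*x^2 + 4*x - 35 = 0.
  5*x^2 + 4*x - 35 = 0 has no rational roots; quadratic formula: x = (-4 ± √716)/10.
  ⇒ x = -sqrt(179)/5 - 2/5 ≈ -3.0758, -2/5 + sqrt(179)/5 ≈ 2.2758

f''(x) = 2*(-5*x^3 - 6*x^2 + 105*x + 14)/(x^6 + 21*x^4 + 147*x^2 + 343)
Second-derivative test at each critical point:
  f''(-3.0758) = -0.0988 < 0 → local maximum
  f''(2.2758) = 0.1804 > 0 → local minimum

Critical points: x = -sqrt(179)/5 - 2/5 ≈ -3.0758 (local maximum); x = -2/5 + sqrt(179)/5 ≈ 2.2758 (local minimum)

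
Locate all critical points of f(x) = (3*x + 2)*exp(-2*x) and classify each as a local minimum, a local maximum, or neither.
f'(x) = (-6*x - 1)*exp(-2*x)

Solve f'(x) = 0:
  f'(x) = (-6*x - 1)·exp(-2*x) and exp(-2*x) > 0 for every x, so f'(x) = 0 ⇔ -6*x - 1 = 0.
  -6*x - 1 = 0.
  ⇒ x = -1/6

f''(x) = 4*(3*x - 1)*exp(-2*x)
Second-derivative test at each critical point:
  f''(-1/6) = -8.3737 < 0 → local maximum

Critical points: x = -1/6 (local maximum)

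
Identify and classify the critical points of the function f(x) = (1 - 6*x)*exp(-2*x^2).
f'(x) = 2*(2*x*(6*x - 1) - 3)*exp(-2*x^2)

Solve f'(x) = 0:
  f'(x) = (24*x^2 - 4*x - 6)·exp(-2*x^2) and exp(-2*x^2) > 0 for every x, so f'(x) = 0 ⇔ 24*x^2 - 4*x - 6 = 0.
  Factor: 24*x^2 - 4*x - 6 = 2*(12*x^2 - 2*x - 3); 12*x^2 - 2*x - 3 = 0 has no rational roots; quadratic formula: x = (2 ± √148)/24.
  ⇒ x = 1/12 - sqrt(37)/12 ≈ -0.4236, 1/12 + sqrt(37)/12 ≈ 0.5902

f''(x) = 4*(4*x^2*(1 - 6*x) + 18*x - 1)*exp(-2*x^2)
Second-derivative test at each critical point:
  f''(-0.4236) = -16.9954 < 0 → local maximum
  f''(0.5902) = 12.1219 > 0 → local minimum

Critical points: x = 1/12 - sqrt(37)/12 ≈ -0.4236 (local maximum); x = 1/12 + sqrt(37)/12 ≈ 0.5902 (local minimum)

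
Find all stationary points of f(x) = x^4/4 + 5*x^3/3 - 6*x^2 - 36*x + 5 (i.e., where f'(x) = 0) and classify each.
f'(x) = x^3 + 5*x^2 - 12*x - 36

Solve f'(x) = 0:
  Factor: x^3 + 5*x^2 - 12*x - 36 = (x - 3)*(x + 2)*(x + 6) = 0.
  ⇒ x = -6, -2, 3

f''(x) = 3*x^2 + 10*x - 12
Second-derivative test at each critical point:
  f''(-6) = 36 > 0 → local minimum
  f''(-2) = -20 < 0 → local maximum
  f''(3) = 45 > 0 → local minimum

Critical points: x = -6 (local minimum); x = -2 (local maximum); x = 3 (local minimum)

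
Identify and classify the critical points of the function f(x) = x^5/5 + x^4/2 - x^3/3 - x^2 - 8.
f'(x) = x*(x^3 + 2*x^2 - x - 2)

Solve f'(x) = 0:
  Factor: x^4 + 2*x^3 - x^2 - 2*x = x*(x - 1)*(x + 1)*(x + 2) = 0.
  ⇒ x = -2, -1, 0, 1

f''(x) = 4*x^3 + 6*x^2 - 2*x - 2
Second-derivative test at each critical point:
  f''(-2) = -6 < 0 → local maximum
  f''(-1) = 2 > 0 → local minimum
  f''(0) = -2 < 0 → local maximum
  f''(1) = 6 > 0 → local minimum

Critical points: x = -2 (local maximum); x = -1 (local minimum); x = 0 (local maximum); x = 1 (local minimum)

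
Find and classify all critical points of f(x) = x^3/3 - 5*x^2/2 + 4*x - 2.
f'(x) = x^2 - 5*x + 4

Solve f'(x) = 0:
  Factor: x^2 - 5*x + 4 = (x - 4)*(x - 1) = 0.
  ⇒ x = 1, 4

f''(x) = 2*x - 5
Second-derivative test at each critical point:
  f''(1) = -3 < 0 → local maximum
  f''(4) = 3 > 0 → local minimum

Critical points: x = 1 (local maximum); x = 4 (local minimum)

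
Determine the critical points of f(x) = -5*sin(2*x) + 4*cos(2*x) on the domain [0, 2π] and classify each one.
f'(x) = -8*sin(2*x) - 10*cos(2*x)

Solve f'(x) = 0 on [0, 2π]:
  f'(x) = 0 ⇔ -5*cos(2*x) = 4*sin(2*x) ⇔ tan(2*x) = -5/4, i.e. 2*x = arctan(-5/4) + nπ; keep the solutions lying in [0, 2π].
  ⇒ x = -atan(5/4)/2 + pi/2 ≈ 1.1228, pi - atan(5/4)/2 ≈ 2.6936, -atan(5/4)/2 + 3*pi/2 ≈ 4.2644, -atan(5/4)/2 + 2*pi ≈ 5.8352

f''(x) = 20*sin(2*x) - 16*cos(2*x)
Second-derivative test at each critical point:
  f''(1.1228) = 25.6125 > 0 → local minimum
  f''(2.6936) = -25.6125 < 0 → local maximum
  f''(4.2644) = 25.6125 > 0 → local minimum
  f''(5.8352) = -25.6125 < 0 → local maximum

Critical points: x = -atan(5/4)/2 + pi/2 ≈ 1.1228 (local minimum); x = pi - atan(5/4)/2 ≈ 2.6936 (local maximum); x = -atan(5/4)/2 + 3*pi/2 ≈ 4.2644 (local minimum); x = -atan(5/4)/2 + 2*pi ≈ 5.8352 (local maximum)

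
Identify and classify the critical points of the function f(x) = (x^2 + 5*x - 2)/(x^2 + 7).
f'(x) = (-5*x^2 + 18*x + 35)/(x^4 + 14*x^2 + 49)

Solve f'(x) = 0:
  f'(x) = -(x - 5)*(5*x + 7)/(x^2 + 7)^2; the denominator is positive wherever f is defined, so f'(x) = 0 ⇔ -5*x^2 + 18*x + 35 = 0.
  Factor: -5*x^2 + 18*x + 35 = -(x - 5)*(5*x + 7) = 0.
  ⇒ x = -7/5, 5

f''(x) = 2*(5*x^3 - 27*x^2 - 105*x + 63)/(x^6 + 21*x^4 + 147*x^2 + 343)
Second-derivative test at each critical point:
  f''(-7/5) = 625/1568 > 0 → local minimum
  f''(5) = -1/32 < 0 → local maximum

Critical points: x = -7/5 (local minimum); x = 5 (local maximum)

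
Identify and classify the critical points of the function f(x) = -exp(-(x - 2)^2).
f'(x) = 2*(x - 2)*exp(-(x - 2)^2)

Solve f'(x) = 0:
  f'(x) = (2*x - 4)·exp(-(x - 2)^2) and exp(-(x - 2)^2) > 0 for every x, so f'(x) = 0 ⇔ 2*x - 4 = 0.
  Factor: 2*x - 4 = 2*(x - 2) = 0.
  ⇒ x = 2

f''(x) = 2*(1 - 2*(x - 2)^2)*exp(-(x - 2)^2)
Second-derivative test at each critical point:
  f''(2) = 2 > 0 → local minimum

Critical points: x = 2 (local minimum)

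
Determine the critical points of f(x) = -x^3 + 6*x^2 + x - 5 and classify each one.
f'(x) = -3*x^2 + 12*x + 1

Solve f'(x) = 0:
  3*x^2 - 12*x - 1 = 0 has no rational roots; quadratic formula: x = (12 ± √156)/6.
  ⇒ x = 2 - sqrt(39)/3 ≈ -0.0817, 2 + sqrt(39)/3 ≈ 4.0817

f''(x) = 12 - 6*x
Second-derivative test at each critical point:
  f''(-0.0817) = 12.4900 > 0 → local minimum
  f''(4.0817) = -12.4900 < 0 → local maximum

Critical points: x = 2 - sqrt(39)/3 ≈ -0.0817 (local minimum); x = 2 + sqrt(39)/3 ≈ 4.0817 (local maximum)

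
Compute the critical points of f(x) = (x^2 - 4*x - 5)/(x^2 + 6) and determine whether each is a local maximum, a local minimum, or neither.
f'(x) = 2*(2*x^2 + 11*x - 12)/(x^4 + 12*x^2 + 36)

Solve f'(x) = 0:
  f'(x) = 2*(2*x^2 + 11*x - 12)/(x^2 + 6)^2; the denominator is positive wherever f is defined, so f'(x) = 0 ⇔ 4*x^2 + 22*x - 24 = 0.
  Factor: 4*x^2 + 22*x - 24 = 2*(2*x^2 + 11*x - 12); 2*x^2 + 11*x - 12 = 0 has no rational roots; quadratic formula: x = (-11 ± √217)/4.
  ⇒ x = -sqrt(217)/4 - 11/4 ≈ -6.4327, -11/4 + sqrt(217)/4 ≈ 0.9327

f''(x) = 2*(-4*x^3 - 33*x^2 + 72*x + 66)/(x^6 + 18*x^4 + 108*x^2 + 216)
Second-derivative test at each critical point:
  f''(-6.4327) = -0.0131 < 0 → local maximum
  f''(0.9327) = 0.6242 > 0 → local minimum

Critical points: x = -sqrt(217)/4 - 11/4 ≈ -6.4327 (local maximum); x = -11/4 + sqrt(217)/4 ≈ 0.9327 (local minimum)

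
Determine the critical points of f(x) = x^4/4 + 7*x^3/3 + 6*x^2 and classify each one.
f'(x) = x*(x^2 + 7*x + 12)

Solve f'(x) = 0:
  Factor: x^3 + 7*x^2 + 12*x = x*(x + 3)*(x + 4) = 0.
  ⇒ x = -4, -3, 0

f''(x) = 3*x^2 + 14*x + 12
Second-derivative test at each critical point:
  f''(-4) = 4 > 0 → local minimum
  f''(-3) = -3 < 0 → local maximum
  f''(0) = 12 > 0 → local minimum

Critical points: x = -4 (local minimum); x = -3 (local maximum); x = 0 (local minimum)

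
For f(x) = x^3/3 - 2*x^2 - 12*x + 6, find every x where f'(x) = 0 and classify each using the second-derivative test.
f'(x) = x^2 - 4*x - 12

Solve f'(x) = 0:
  Factor: x^2 - 4*x - 12 = (x - 6)*(x + 2) = 0.
  ⇒ x = -2, 6

f''(x) = 2*x - 4
Second-derivative test at each critical point:
  f''(-2) = -8 < 0 → local maximum
  f''(6) = 8 > 0 → local minimum

Critical points: x = -2 (local maximum); x = 6 (local minimum)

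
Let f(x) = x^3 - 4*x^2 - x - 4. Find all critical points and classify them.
f'(x) = 3*x^2 - 8*x - 1

Solve f'(x) = 0:
  3*x^2 - 8*x - 1 = 0 has no rational roots; quadratic formula: x = (8 ± √76)/6.
  ⇒ x = 4/3 - sqrt(19)/3 ≈ -0.1196, 4/3 + sqrt(19)/3 ≈ 2.7863

f''(x) = 6*x - 8
Second-derivative test at each critical point:
  f''(-0.1196) = -8.7178 < 0 → local maximum
  f''(2.7863) = 8.7178 > 0 → local minimum

Critical points: x = 4/3 - sqrt(19)/3 ≈ -0.1196 (local maximum); x = 4/3 + sqrt(19)/3 ≈ 2.7863 (local minimum)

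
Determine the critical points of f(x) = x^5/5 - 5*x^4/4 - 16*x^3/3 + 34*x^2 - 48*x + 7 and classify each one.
f'(x) = x^4 - 5*x^3 - 16*x^2 + 68*x - 48

Solve f'(x) = 0:
  Factor: x^4 - 5*x^3 - 16*x^2 + 68*x - 48 = (x - 6)*(x - 2)*(x - 1)*(x + 4) = 0.
  ⇒ x = -4, 1, 2, 6

f''(x) = 4*x^3 - 15*x^2 - 32*x + 68
Second-derivative test at each critical point:
  f''(-4) = -300 < 0 → local maximum
  f''(1) = 25 > 0 → local minimum
  f''(2) = -24 < 0 → local maximum
  f''(6) = 200 > 0 → local minimum

Critical points: x = -4 (local maximum); x = 1 (local minimum); x = 2 (local maximum); x = 6 (local minimum)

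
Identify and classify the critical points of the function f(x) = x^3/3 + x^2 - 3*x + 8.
f'(x) = x^2 + 2*x - 3

Solve f'(x) = 0:
  Factor: x^2 + 2*x - 3 = (x - 1)*(x + 3) = 0.
  ⇒ x = -3, 1

f''(x) = 2*x + 2
Second-derivative test at each critical point:
  f''(-3) = -4 < 0 → local maximum
  f''(1) = 4 > 0 → local minimum

Critical points: x = -3 (local maximum); x = 1 (local minimum)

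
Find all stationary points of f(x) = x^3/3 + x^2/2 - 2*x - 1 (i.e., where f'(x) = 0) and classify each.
f'(x) = x^2 + x - 2

Solve f'(x) = 0:
  Factor: x^2 + x - 2 = (x - 1)*(x + 2) = 0.
  ⇒ x = -2, 1

f''(x) = 2*x + 1
Second-derivative test at each critical point:
  f''(-2) = -3 < 0 → local maximum
  f''(1) = 3 > 0 → local minimum

Critical points: x = -2 (local maximum); x = 1 (local minimum)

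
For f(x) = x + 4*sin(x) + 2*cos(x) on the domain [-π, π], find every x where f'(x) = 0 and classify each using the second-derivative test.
f'(x) = -2*sin(x) + 4*cos(x) + 1

Solve f'(x) = 0 on [-π, π]:
  f'(x) = 0 ⇔ -2*sin(x) + 4*cos(x) = -1. Write the left side as R·cos(x + φ) with R = √(4² + 2²) = 2*sqrt(5), cos φ = 2*sqrt(5)/5, sin φ = sqrt(5)/5; then cos(x + φ) = -sqrt(5)/10. Solve for x and keep the solutions lying in [-π, π].
  ⇒ x = -pi + atan((1 - 2*sqrt(19))/(-sqrt(19) - 2)) ≈ -2.2600, atan((1 + 2*sqrt(19))/(-2 + sqrt(19))) ≈ 1.3327

f''(x) = -4*sin(x) - 2*cos(x)
Second-derivative test at each critical point:
  f''(-2.2600) = 4.3589 > 0 → local minimum
  f''(1.3327) = -4.3589 < 0 → local maximum

Critical points: x = -pi + atan((1 - 2*sqrt(19))/(-sqrt(19) - 2)) ≈ -2.2600 (local minimum); x = atan((1 + 2*sqrt(19))/(-2 + sqrt(19))) ≈ 1.3327 (local maximum)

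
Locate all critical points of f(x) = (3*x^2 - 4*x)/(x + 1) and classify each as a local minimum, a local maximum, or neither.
f'(x) = (3*x^2 + 6*x - 4)/(x^2 + 2*x + 1)

Solve f'(x) = 0:
  f'(x) = (3*x^2 + 6*x - 4)/(x + 1)^2; the denominator is positive wherever f is defined, so f'(x) = 0 ⇔ 3*x^2 + 6*x - 4 = 0.
  3*x^2 + 6*x - 4 = 0 has no rational roots; quadratic formula: x = (-6 ± √84)/6.
  ⇒ x = -sqrt(21)/3 - 1 ≈ -2.5275, -1 + sqrt(21)/3 ≈ 0.5275

f''(x) = 14/(x^3 + 3*x^2 + 3*x + 1)
Second-derivative test at each critical point:
  f''(-2.5275) = -3.9279 < 0 → local maximum
  f''(0.5275) = 3.9279 > 0 → local minimum

Critical points: x = -sqrt(21)/3 - 1 ≈ -2.5275 (local maximum); x = -1 + sqrt(21)/3 ≈ 0.5275 (local minimum)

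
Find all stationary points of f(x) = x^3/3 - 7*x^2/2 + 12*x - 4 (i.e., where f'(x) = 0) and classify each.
f'(x) = x^2 - 7*x + 12

Solve f'(x) = 0:
  Factor: x^2 - 7*x + 12 = (x - 4)*(x - 3) = 0.
  ⇒ x = 3, 4

f''(x) = 2*x - 7
Second-derivative test at each critical point:
  f''(3) = -1 < 0 → local maximum
  f''(4) = 1 > 0 → local minimum

Critical points: x = 3 (local maximum); x = 4 (local minimum)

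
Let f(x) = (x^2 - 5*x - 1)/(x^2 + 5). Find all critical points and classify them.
f'(x) = (5*x^2 + 12*x - 25)/(x^4 + 10*x^2 + 25)

Solve f'(x) = 0:
  f'(x) = (5*x^2 + 12*x - 25)/(x^2 + 5)^2; the denominator is positive wherever f is defined, so f'(x) = 0 ⇔ 5*x^2 + 12*x - 25 = 0.
  5*x^2 + 12*x - 25 = 0 has no rational roots; quadratic formula: x = (-12 ± √644)/10.
  ⇒ x = -sqrt(161)/5 - 6/5 ≈ -3.7377, -6/5 + sqrt(161)/5 ≈ 1.3377

f''(x) = 2*(-5*x^3 - 18*x^2 + 75*x + 30)/(x^6 + 15*x^4 + 75*x^2 + 125)
Second-derivative test at each critical point:
  f''(-3.7377) = -0.0705 < 0 → local maximum
  f''(1.3377) = 0.5505 > 0 → local minimum

Critical points: x = -sqrt(161)/5 - 6/5 ≈ -3.7377 (local maximum); x = -6/5 + sqrt(161)/5 ≈ 1.3377 (local minimum)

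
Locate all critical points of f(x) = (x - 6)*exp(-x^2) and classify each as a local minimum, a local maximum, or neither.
f'(x) = (-2*x*(x - 6) + 1)*exp(-x^2)

Solve f'(x) = 0:
  f'(x) = (-2*x^2 + 12*x + 1)·exp(-x^2) and exp(-x^2) > 0 for every x, so f'(x) = 0 ⇔ -2*x^2 + 12*x + 1 = 0.
  2*x^2 - 12*x - 1 = 0 has no rational roots; quadratic formula: x = (12 ± √152)/4.
  ⇒ x = 3 - sqrt(38)/2 ≈ -0.0822, 3 + sqrt(38)/2 ≈ 6.0822

f''(x) = 2*(2*x^2*(x - 6) - 3*x + 6)*exp(-x^2)
Second-derivative test at each critical point:
  f''(-0.0822) = 12.2458 > 0 → local minimum
  f''(6.0822) = -1.059e-15 < 0 → local maximum

Critical points: x = 3 - sqrt(38)/2 ≈ -0.0822 (local minimum); x = 3 + sqrt(38)/2 ≈ 6.0822 (local maximum)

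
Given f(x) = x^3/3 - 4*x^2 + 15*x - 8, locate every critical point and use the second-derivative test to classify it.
f'(x) = x^2 - 8*x + 15

Solve f'(x) = 0:
  Factor: x^2 - 8*x + 15 = (x - 5)*(x - 3) = 0.
  ⇒ x = 3, 5

f''(x) = 2*x - 8
Second-derivative test at each critical point:
  f''(3) = -2 < 0 → local maximum
  f''(5) = 2 > 0 → local minimum

Critical points: x = 3 (local maximum); x = 5 (local minimum)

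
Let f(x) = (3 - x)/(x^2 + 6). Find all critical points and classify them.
f'(x) = (-x^2 + 2*x*(x - 3) - 6)/(x^2 + 6)^2

Solve f'(x) = 0:
  f'(x) = (x^2 - 6*x - 6)/(x^2 + 6)^2; the denominator is positive wherever f is defined, so f'(x) = 0 ⇔ x^2 - 6*x - 6 = 0.
  x^2 - 6*x - 6 = 0 has no rational roots; quadratic formula: x = (6 ± √60)/2.
  ⇒ x = 3 - sqrt(15) ≈ -0.8730, 3 + sqrt(15) ≈ 6.8730

f''(x) = 2*(4*x^2*(3 - x) + 3*(x - 1)*(x^2 + 6))/(x^2 + 6)^3
Second-derivative test at each critical point:
  f''(-0.8730) = -0.1694 < 0 → local maximum
  f''(6.8730) = 0.0027 > 0 → local minimum

Critical points: x = 3 - sqrt(15) ≈ -0.8730 (local maximum); x = 3 + sqrt(15) ≈ 6.8730 (local minimum)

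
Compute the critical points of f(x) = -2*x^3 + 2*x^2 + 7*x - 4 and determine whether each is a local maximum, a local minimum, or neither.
f'(x) = -6*x^2 + 4*x + 7

Solve f'(x) = 0:
  6*x^2 - 4*x - 7 = 0 has no rational roots; quadratic formula: x = (4 ± √184)/12.
  ⇒ x = 1/3 - sqrt(46)/6 ≈ -0.7971, 1/3 + sqrt(46)/6 ≈ 1.4637

f''(x) = 4 - 12*x
Second-derivative test at each critical point:
  f''(-0.7971) = 13.5647 > 0 → local minimum
  f''(1.4637) = -13.5647 < 0 → local maximum

Critical points: x = 1/3 - sqrt(46)/6 ≈ -0.7971 (local minimum); x = 1/3 + sqrt(46)/6 ≈ 1.4637 (local maximum)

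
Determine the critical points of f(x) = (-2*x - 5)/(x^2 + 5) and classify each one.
f'(x) = 2*(x^2 + 5*x - 5)/(x^4 + 10*x^2 + 25)

Solve f'(x) = 0:
  f'(x) = 2*(x^2 + 5*x - 5)/(x^2 + 5)^2; the denominator is positive wherever f is defined, so f'(x) = 0 ⇔ 2*x^2 + 10*x - 10 = 0.
  Factor: 2*x^2 + 10*x - 10 = 2*(x^2 + 5*x - 5); x^2 + 5*x - 5 = 0 has no rational roots; quadratic formula: x = (-5 ± √45)/2.
  ⇒ x = -3*sqrt(5)/2 - 5/2 ≈ -5.8541, -5/2 + 3*sqrt(5)/2 ≈ 0.8541

f''(x) = 2*(-4*x^2*(2*x + 5) + (6*x + 5)*(x^2 + 5))/(x^2 + 5)^3
Second-derivative test at each critical point:
  f''(-5.8541) = -0.0087 < 0 → local maximum
  f''(0.8541) = 0.4087 > 0 → local minimum

Critical points: x = -3*sqrt(5)/2 - 5/2 ≈ -5.8541 (local maximum); x = -5/2 + 3*sqrt(5)/2 ≈ 0.8541 (local minimum)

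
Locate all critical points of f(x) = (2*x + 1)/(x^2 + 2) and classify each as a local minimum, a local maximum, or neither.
f'(x) = 2*(-x^2 - x + 2)/(x^4 + 4*x^2 + 4)

Solve f'(x) = 0:
  f'(x) = -2*(x - 1)*(x + 2)/(x^2 + 2)^2; the denominator is positive wherever f is defined, so f'(x) = 0 ⇔ -2*x^2 - 2*x + 4 = 0.
  Factor: -2*x^2 - 2*x + 4 = -2*(x - 1)*(x + 2) = 0.
  ⇒ x = -2, 1

f''(x) = 2*(4*x^2*(2*x + 1) - (6*x + 1)*(x^2 + 2))/(x^2 + 2)^3
Second-derivative test at each critical point:
  f''(-2) = 1/6 > 0 → local minimum
  f''(1) = -2/3 < 0 → local maximum

Critical points: x = -2 (local minimum); x = 1 (local maximum)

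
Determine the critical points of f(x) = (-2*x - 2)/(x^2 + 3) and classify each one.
f'(x) = 2*(-x^2 + 2*x*(x + 1) - 3)/(x^2 + 3)^2

Solve f'(x) = 0:
  f'(x) = 2*(x - 1)*(x + 3)/(x^2 + 3)^2; the denominator is positive wherever f is defined, so f'(x) = 0 ⇔ 2*x^2 + 4*x - 6 = 0.
  Factor: 2*x^2 + 4*x - 6 = 2*(x - 1)*(x + 3) = 0.
  ⇒ x = -3, 1

f''(x) = 4*(-4*x^2*(x + 1) + (3*x + 1)*(x^2 + 3))/(x^2 + 3)^3
Second-derivative test at each critical point:
  f''(-3) = -1/18 < 0 → local maximum
  f''(1) = 1/2 > 0 → local minimum

Critical points: x = -3 (local maximum); x = 1 (local minimum)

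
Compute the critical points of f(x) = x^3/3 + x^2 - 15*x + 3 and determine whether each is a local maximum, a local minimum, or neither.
f'(x) = x^2 + 2*x - 15

Solve f'(x) = 0:
  Factor: x^2 + 2*x - 15 = (x - 3)*(x + 5) = 0.
  ⇒ x = -5, 3

f''(x) = 2*x + 2
Second-derivative test at each critical point:
  f''(-5) = -8 < 0 → local maximum
  f''(3) = 8 > 0 → local minimum

Critical points: x = -5 (local maximum); x = 3 (local minimum)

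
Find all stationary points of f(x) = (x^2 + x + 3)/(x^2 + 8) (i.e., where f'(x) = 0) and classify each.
f'(x) = (-x^2 + 10*x + 8)/(x^4 + 16*x^2 + 64)

Solve f'(x) = 0:
  f'(x) = -(x^2 - 10*x - 8)/(x^2 + 8)^2; the denominator is positive wherever f is defined, so f'(x) = 0 ⇔ -x^2 + 10*x + 8 = 0.
  x^2 - 10*x - 8 = 0 has no rational roots; quadratic formula: x = (10 ± √132)/2.
  ⇒ x = 5 - sqrt(33) ≈ -0.7446, 5 + sqrt(33) ≈ 10.7446

f''(x) = 2*(x^3 - 15*x^2 - 24*x + 40)/(x^6 + 24*x^4 + 192*x^2 + 512)
Second-derivative test at each critical point:
  f''(-0.7446) = 0.1570 > 0 → local minimum
  f''(10.7446) = -0.0008 < 0 → local maximum

Critical points: x = 5 - sqrt(33) ≈ -0.7446 (local minimum); x = 5 + sqrt(33) ≈ 10.7446 (local maximum)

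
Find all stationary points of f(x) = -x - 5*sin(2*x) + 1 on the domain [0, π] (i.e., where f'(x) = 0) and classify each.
f'(x) = 20*sin(x)^2 - 11

Solve f'(x) = 0 on [0, π]:
  f'(x) = 0 ⇔ cos(2*x) = -1/10, i.e. 2*x = ±arccos(-1/10) + 2nπ; keep the solutions lying in [0, π].
  ⇒ x = acos(-1/10)/2 ≈ 0.8355, pi - acos(-1/10)/2 ≈ 2.3061

f''(x) = 20*sin(2*x)
Second-derivative test at each critical point:
  f''(0.8355) = 19.8997 > 0 → local minimum
  f''(2.3061) = -19.8997 < 0 → local maximum

Critical points: x = acos(-1/10)/2 ≈ 0.8355 (local minimum); x = pi - acos(-1/10)/2 ≈ 2.3061 (local maximum)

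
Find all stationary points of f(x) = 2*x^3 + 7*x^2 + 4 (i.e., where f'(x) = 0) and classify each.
f'(x) = 2*x*(3*x + 7)

Solve f'(x) = 0:
  Factor: 6*x^2 + 14*x = 2*x*(3*x + 7) = 0.
  ⇒ x = -7/3, 0

f''(x) = 12*x + 14
Second-derivative test at each critical point:
  f''(-7/3) = -14 < 0 → local maximum
  f''(0) = 14 > 0 → local minimum

Critical points: x = -7/3 (local maximum); x = 0 (local minimum)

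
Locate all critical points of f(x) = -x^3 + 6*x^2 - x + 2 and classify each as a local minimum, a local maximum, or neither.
f'(x) = -3*x^2 + 12*x - 1

Solve f'(x) = 0:
  3*x^2 - 12*x + 1 = 0 has no rational roots; quadratic formula: x = (12 ± √132)/6.
  ⇒ x = 2 - sqrt(33)/3 ≈ 0.0851, sqrt(33)/3 + 2 ≈ 3.9149

f''(x) = 12 - 6*x
Second-derivative test at each critical point:
  f''(0.0851) = 11.4891 > 0 → local minimum
  f''(3.9149) = -11.4891 < 0 → local maximum

Critical points: x = 2 - sqrt(33)/3 ≈ 0.0851 (local minimum); x = sqrt(33)/3 + 2 ≈ 3.9149 (local maximum)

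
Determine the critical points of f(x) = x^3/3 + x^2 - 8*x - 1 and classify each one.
f'(x) = x^2 + 2*x - 8

Solve f'(x) = 0:
  Factor: x^2 + 2*x - 8 = (x - 2)*(x + 4) = 0.
  ⇒ x = -4, 2

f''(x) = 2*x + 2
Second-derivative test at each critical point:
  f''(-4) = -6 < 0 → local maximum
  f''(2) = 6 > 0 → local minimum

Critical points: x = -4 (local maximum); x = 2 (local minimum)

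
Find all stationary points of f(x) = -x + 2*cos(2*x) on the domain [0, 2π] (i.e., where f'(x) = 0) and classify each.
f'(x) = -4*sin(2*x) - 1

Solve f'(x) = 0 on [0, 2π]:
  f'(x) = 0 ⇔ sin(2*x) = -1/4, i.e. 2*x = arcsin(-1/4) + 2nπ or 2*x = π − arcsin(-1/4) + 2nπ; keep the solutions lying in [0, 2π].
  ⇒ x = asin(1/4)/2 + pi/2 ≈ 1.6971, pi - asin(1/4)/2 ≈ 3.0153, asin(1/4)/2 + 3*pi/2 ≈ 4.8387, -asin(1/4)/2 + 2*pi ≈ 6.1568

f''(x) = -8*cos(2*x)
Second-derivative test at each critical point:
  f''(1.6971) = 7.7460 > 0 → local minimum
  f''(3.0153) = -7.7460 < 0 → local maximum
  f''(4.8387) = 7.7460 > 0 → local minimum
  f''(6.1568) = -7.7460 < 0 → local maximum

Critical points: x = asin(1/4)/2 + pi/2 ≈ 1.6971 (local minimum); x = pi - asin(1/4)/2 ≈ 3.0153 (local maximum); x = asin(1/4)/2 + 3*pi/2 ≈ 4.8387 (local minimum); x = -asin(1/4)/2 + 2*pi ≈ 6.1568 (local maximum)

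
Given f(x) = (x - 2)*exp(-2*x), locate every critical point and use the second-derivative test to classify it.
f'(x) = (5 - 2*x)*exp(-2*x)

Solve f'(x) = 0:
  f'(x) = (5 - 2*x)·exp(-2*x) and exp(-2*x) > 0 for every x, so f'(x) = 0 ⇔ 5 - 2*x = 0.
  5 - 2*x = 0.
  ⇒ x = 5/2

f''(x) = 4*(x - 3)*exp(-2*x)
Second-derivative test at each critical point:
  f''(5/2) = -0.0135 < 0 → local maximum

Critical points: x = 5/2 (local maximum)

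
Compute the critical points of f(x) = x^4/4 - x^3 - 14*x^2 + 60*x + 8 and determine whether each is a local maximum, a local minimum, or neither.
f'(x) = x^3 - 3*x^2 - 28*x + 60

Solve f'(x) = 0:
  Factor: x^3 - 3*x^2 - 28*x + 60 = (x - 6)*(x - 2)*(x + 5) = 0.
  ⇒ x = -5, 2, 6

f''(x) = 3*x^2 - 6*x - 28
Second-derivative test at each critical point:
  f''(-5) = 77 > 0 → local minimum
  f''(2) = -28 < 0 → local maximum
  f''(6) = 44 > 0 → local minimum

Critical points: x = -5 (local minimum); x = 2 (local maximum); x = 6 (local minimum)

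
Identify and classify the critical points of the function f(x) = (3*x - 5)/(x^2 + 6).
f'(x) = (-3*x^2 + 10*x + 18)/(x^4 + 12*x^2 + 36)

Solve f'(x) = 0:
  f'(x) = -(3*x^2 - 10*x - 18)/(x^2 + 6)^2; the denominator is positive wherever f is defined, so f'(x) = 0 ⇔ -3*x^2 + 10*x + 18 = 0.
  3*x^2 - 10*x - 18 = 0 has no rational roots; quadratic formula: x = (10 ± √316)/6.
  ⇒ x = 5/3 - sqrt(79)/3 ≈ -1.2961, 5/3 + sqrt(79)/3 ≈ 4.6294

f''(x) = 2*(4*x^2*(3*x - 5) + (5 - 9*x)*(x^2 + 6))/(x^2 + 6)^3
Second-derivative test at each critical point:
  f''(-1.2961) = 0.3014 > 0 → local minimum
  f''(4.6294) = -0.0236 < 0 → local maximum

Critical points: x = 5/3 - sqrt(79)/3 ≈ -1.2961 (local minimum); x = 5/3 + sqrt(79)/3 ≈ 4.6294 (local maximum)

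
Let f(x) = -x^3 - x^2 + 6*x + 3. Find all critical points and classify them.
f'(x) = -3*x^2 - 2*x + 6

Solve f'(x) = 0:
  3*x^2 + 2*x - 6 = 0 has no rational roots; quadratic formula: x = (-2 ± √76)/6.
  ⇒ x = -sqrt(19)/3 - 1/3 ≈ -1.7863, -1/3 + sqrt(19)/3 ≈ 1.1196

f''(x) = -6*x - 2
Second-derivative test at each critical point:
  f''(-1.7863) = 8.7178 > 0 → local minimum
  f''(1.1196) = -8.7178 < 0 → local maximum

Critical points: x = -sqrt(19)/3 - 1/3 ≈ -1.7863 (local minimum); x = -1/3 + sqrt(19)/3 ≈ 1.1196 (local maximum)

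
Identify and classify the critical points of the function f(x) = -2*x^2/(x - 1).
f'(x) = 2*x*(2 - x)/(x - 1)^2

Solve f'(x) = 0:
  f'(x) = -2*x*(x - 2)/(x - 1)^2; the denominator is positive wherever f is defined, so f'(x) = 0 ⇔ -2*x^2 + 4*x = 0.
  Factor: -2*x^2 + 4*x = -2*x*(x - 2) = 0.
  ⇒ x = 0, 2

f''(x) = -4/(x^3 - 3*x^2 + 3*x - 1)
Second-derivative test at each critical point:
  f''(0) = 4 > 0 → local minimum
  f''(2) = -4 < 0 → local maximum

Critical points: x = 0 (local minimum); x = 2 (local maximum)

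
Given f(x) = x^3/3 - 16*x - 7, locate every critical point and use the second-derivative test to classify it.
f'(x) = x^2 - 16

Solve f'(x) = 0:
  Factor: x^2 - 16 = (x - 4)*(x + 4) = 0.
  ⇒ x = -4, 4

f''(x) = 2*x
Second-derivative test at each critical point:
  f''(-4) = -8 < 0 → local maximum
  f''(4) = 8 > 0 → local minimum

Critical points: x = -4 (local maximum); x = 4 (local minimum)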